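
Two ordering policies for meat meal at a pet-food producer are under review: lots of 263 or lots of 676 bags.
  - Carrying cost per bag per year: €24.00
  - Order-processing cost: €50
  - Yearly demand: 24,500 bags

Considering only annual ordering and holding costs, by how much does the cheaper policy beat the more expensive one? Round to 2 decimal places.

Annual cost at Q: ordering D·S/Q plus holding Q·H/2.
TC(263) = (24,500/263)×50 + (263/2)×24 = €7,813.79
TC(676) = (24,500/676)×50 + (676/2)×24 = €9,924.13
Cheaper: Q = 263.  Difference = €2,110.34

€2,110.34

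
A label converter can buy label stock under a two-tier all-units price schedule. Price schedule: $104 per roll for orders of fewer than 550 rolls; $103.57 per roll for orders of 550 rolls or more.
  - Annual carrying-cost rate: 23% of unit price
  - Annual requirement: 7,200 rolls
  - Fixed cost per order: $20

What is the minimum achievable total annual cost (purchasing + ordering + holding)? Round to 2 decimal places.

H₁ = 23%×$104 = $23.9200;  H₂ = 23%×$103.57 = $23.8211
EOQ₁ = √(2×7,200×20/23.9200) = 109.73  (< 550, feasible at tier 1)
EOQ₂ = √(2×7,200×20/23.8211) = 109.96  (< 550 → use Q = 550 at tier-2 price)
TC(tier 1 (EOQ₁), Q≈109.7) = $751,424.68
TC(tier 2, Q≈550.0) = $752,516.62
Minimum at tier 1 (EOQ₁): $751,424.68

$751,424.68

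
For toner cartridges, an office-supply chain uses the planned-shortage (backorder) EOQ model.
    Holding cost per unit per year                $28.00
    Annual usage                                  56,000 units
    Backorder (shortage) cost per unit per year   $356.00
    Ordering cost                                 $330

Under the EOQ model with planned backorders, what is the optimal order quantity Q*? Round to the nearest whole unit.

1,193 units

Basic EOQ = √(2·56,000·330/28) = 1,148.913
Backorder adjustment √((H+b)/b) = √((28+356)/356) = 1.0386
Q* = 1,148.913 × 1.0386 ≈ 1,193.24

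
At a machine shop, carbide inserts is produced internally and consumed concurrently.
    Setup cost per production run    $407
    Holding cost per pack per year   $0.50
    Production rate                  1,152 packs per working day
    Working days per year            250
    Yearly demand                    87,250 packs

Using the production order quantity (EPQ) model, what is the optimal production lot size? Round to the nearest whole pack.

14,275 packs

d = 87,250/250 = 349.0000 packs/day;  effective holding cost H(1 − d/p) = 0.5·(1 − 349.0000/1152) = 0.34852
Q* = √(2DS / H_eff) = √(2·87,250·407 / 0.34852) ≈ 14,275.07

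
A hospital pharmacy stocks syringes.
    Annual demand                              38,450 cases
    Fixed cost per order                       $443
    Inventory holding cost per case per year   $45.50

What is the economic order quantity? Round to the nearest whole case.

865 cases

2DS/H = 2·38,450·443/45.5 = 748,718.68
EOQ = √748,718.68 ≈ 865.29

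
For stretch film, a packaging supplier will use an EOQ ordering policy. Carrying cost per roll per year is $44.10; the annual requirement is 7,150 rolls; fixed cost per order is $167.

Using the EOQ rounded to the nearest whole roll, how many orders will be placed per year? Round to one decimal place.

30.7 orders per year

2DS/H = 2·7,150·167/44.1 = 54,151.93
EOQ = √54,151.93 ≈ 232.71 → Q = 233
N = D/Q = 7,150/233 ≈ 30.687 orders/yr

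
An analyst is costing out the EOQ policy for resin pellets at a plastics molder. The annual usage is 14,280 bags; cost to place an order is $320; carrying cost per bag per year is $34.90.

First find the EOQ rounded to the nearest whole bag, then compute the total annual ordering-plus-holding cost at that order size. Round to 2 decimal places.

2DS/H = 2·14,280·320/34.9 = 261,868.19
EOQ = √261,868.19 ≈ 511.73 → Q = 512 bags
Ordering: D/Q × S = 14,280/512 × $320 = $8,925.00
Holding:  Q/2 × H = 512/2 × $34.9 = $8,934.40
Total = $8,925.00 + $8,934.40 = $17,859.40

$17,859.40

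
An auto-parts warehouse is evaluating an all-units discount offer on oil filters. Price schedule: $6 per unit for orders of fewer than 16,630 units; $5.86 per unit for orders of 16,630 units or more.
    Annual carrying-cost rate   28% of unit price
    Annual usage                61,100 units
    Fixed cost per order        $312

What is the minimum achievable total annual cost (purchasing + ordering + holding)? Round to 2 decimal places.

H₁ = 28%×$6 = $1.6800;  H₂ = 28%×$5.86 = $1.6408
EOQ₁ = √(2×61,100×312/1.6800) = 4,763.85  (< 16,630, feasible at tier 1)
EOQ₂ = √(2×61,100×312/1.6408) = 4,820.42  (< 16,630 → use Q = 16,630 at tier-2 price)
TC(tier 1 (EOQ₁), Q≈4,763.9) = $374,603.27
TC(tier 2, Q≈16,630.0) = $372,835.57
Minimum at tier 2: $372,835.57

$372,835.57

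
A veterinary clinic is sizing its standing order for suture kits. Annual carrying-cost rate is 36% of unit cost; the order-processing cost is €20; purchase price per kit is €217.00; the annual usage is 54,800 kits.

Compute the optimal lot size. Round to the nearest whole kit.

Holding cost per kit per year: H = 36% × €217 = €78.1200
EOQ = √(2DS/H) = √(2 × 54,800 × 20 / 78.12)
    = √(28,059.40) ≈ 167.51

168 kits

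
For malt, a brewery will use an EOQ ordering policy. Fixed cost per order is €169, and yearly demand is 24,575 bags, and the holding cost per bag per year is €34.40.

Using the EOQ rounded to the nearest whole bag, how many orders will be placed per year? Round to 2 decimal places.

2DS/H = 2·24,575·169/34.4 = 241,463.66
EOQ = √241,463.66 ≈ 491.39 → Q = 491
N = D/Q = 24,575/491 ≈ 50.051 orders/yr

50.05 orders per year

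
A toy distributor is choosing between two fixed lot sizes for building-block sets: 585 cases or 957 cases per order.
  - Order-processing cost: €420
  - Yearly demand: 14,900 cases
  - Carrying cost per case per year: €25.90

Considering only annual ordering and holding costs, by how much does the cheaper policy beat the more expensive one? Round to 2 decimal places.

€659.15

Annual cost at Q: ordering D·S/Q plus holding Q·H/2.
TC(585) = (14,900/585)×420 + (585/2)×25.9 = €18,273.19
TC(957) = (14,900/957)×420 + (957/2)×25.9 = €18,932.33
|ΔTC| = |€18,273.19 − €18,932.33| = €659.15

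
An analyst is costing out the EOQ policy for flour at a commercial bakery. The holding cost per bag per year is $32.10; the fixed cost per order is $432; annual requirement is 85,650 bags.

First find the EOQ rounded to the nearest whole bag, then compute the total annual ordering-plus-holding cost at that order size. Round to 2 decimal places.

Q* = √(2·D·S / H) = √(2·85,650·432 / 32.1) = √2,305,345.8 ≈ 1,518.34 → Q = 1,518 bags
Annual ordering cost = (D/Q)·S = (85,650/1,518) × 432 = $24,374.70
Annual holding cost  = (Q/2)·H = (1,518/2) × 32.1 = $24,363.90
Total = $24,374.70 + $24,363.90 = $48,738.60

$48,738.60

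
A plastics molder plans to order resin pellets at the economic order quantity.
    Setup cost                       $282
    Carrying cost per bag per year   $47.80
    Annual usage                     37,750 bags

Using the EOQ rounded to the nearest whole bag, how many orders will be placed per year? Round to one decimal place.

56.6 orders per year

Q* = √(2·D·S / H) = √(2·37,750·282 / 47.8) = √445,418.4 ≈ 667.40 → Q = 667
Orders per year = D/Q = 37,750 / 667 = 56.597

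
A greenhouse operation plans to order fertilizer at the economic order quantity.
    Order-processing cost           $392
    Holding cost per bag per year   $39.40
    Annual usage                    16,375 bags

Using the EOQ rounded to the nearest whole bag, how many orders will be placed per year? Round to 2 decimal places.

28.68 orders per year

EOQ = √(2DS/H) = √(2 × 16,375 × 392 / 39.4)
    = √(325,837.56) ≈ 570.82 → Q = 571
Orders per year = D/Q = 16,375 / 571 = 28.678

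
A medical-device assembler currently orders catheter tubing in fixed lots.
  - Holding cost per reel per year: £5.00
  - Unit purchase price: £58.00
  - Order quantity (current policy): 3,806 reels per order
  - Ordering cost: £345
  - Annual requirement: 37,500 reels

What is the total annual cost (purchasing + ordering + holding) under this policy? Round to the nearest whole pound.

£2,187,914

Ordering: D/Q × S = 37,500/3,806 × £345 = £3,399.24
Holding:  Q/2 × H = 3,806/2 × £5 = £9,515.00
Purchase cost = D·C = 37,500 × 58 = £2,175,000.00
Total = £3,399.24 + £9,515.00 + £2,175,000.00 = £2,187,914.24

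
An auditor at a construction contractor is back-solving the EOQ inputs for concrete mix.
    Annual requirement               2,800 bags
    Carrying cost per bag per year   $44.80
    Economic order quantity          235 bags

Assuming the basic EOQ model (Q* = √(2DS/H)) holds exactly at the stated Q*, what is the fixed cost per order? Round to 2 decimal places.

$441.80

EOQ relation: Q² = 2DS/H, so rearrange for the unknown.
S = Q²H / (2D) = 235² × 44.8 / (2 × 2,800) = 441.8000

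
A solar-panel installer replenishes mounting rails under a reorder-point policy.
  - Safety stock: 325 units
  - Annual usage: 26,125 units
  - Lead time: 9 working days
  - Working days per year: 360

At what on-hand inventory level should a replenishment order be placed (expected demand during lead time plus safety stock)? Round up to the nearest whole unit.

979 units

Daily demand d = 26,125 / 360 = 72.569 units/day
Demand during lead time = 72.569 × 9 = 653.12
Reorder point = 653.12 + 325 = 978.12 → round up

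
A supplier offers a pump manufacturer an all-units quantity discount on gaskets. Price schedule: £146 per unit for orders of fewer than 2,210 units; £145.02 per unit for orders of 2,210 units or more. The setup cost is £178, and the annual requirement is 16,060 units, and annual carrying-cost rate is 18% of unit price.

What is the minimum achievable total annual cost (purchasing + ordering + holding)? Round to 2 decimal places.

H₁ = 18%×£146 = £26.2800;  H₂ = 18%×£145.02 = £26.1036
EOQ₁ = √(2×16,060×178/26.2800) = 466.43  (< 2,210, feasible at tier 1)
EOQ₂ = √(2×16,060×178/26.1036) = 468.00  (< 2,210 → use Q = 2,210 at tier-2 price)
TC(tier 1 (EOQ₁), Q≈466.4) = £2,357,017.74
TC(tier 2, Q≈2,210.0) = £2,359,159.20
Minimum at tier 1 (EOQ₁): £2,357,017.74

£2,357,017.74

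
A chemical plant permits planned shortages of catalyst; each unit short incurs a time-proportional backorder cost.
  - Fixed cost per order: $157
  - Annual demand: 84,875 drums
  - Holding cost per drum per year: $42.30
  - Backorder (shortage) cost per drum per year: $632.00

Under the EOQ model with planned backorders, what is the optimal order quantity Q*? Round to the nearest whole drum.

820 drums

Q* = √(2DS/H) · √((H + b)/b)
   = √(2 × 84,875 × 157 / 42.3) · √((42.3 + 632) / 632)
   = 793.751 × 1.0329 ≈ 819.88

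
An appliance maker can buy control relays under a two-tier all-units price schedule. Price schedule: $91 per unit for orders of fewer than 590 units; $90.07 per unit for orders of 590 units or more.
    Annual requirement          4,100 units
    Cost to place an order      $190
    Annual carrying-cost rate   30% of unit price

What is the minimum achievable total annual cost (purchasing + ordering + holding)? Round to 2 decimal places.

H₁ = 30%×$91 = $27.3000;  H₂ = 30%×$90.07 = $27.0210
EOQ₁ = √(2×4,100×190/27.3000) = 238.89  (< 590, feasible at tier 1)
EOQ₂ = √(2×4,100×190/27.0210) = 240.12  (< 590 → use Q = 590 at tier-2 price)
TC(tier 1 (EOQ₁), Q≈238.9) = $379,621.76
TC(tier 2, Q≈590.0) = $378,578.53
Minimum at tier 2: $378,578.53

$378,578.53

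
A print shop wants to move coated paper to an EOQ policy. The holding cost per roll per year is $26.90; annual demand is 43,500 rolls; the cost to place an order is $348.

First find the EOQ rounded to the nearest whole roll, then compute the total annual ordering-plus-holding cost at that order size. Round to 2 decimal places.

$28,538.12

Optimal lot size Q* = (2 × 43,500 × $348 / $26.9)^½ ≈ 1,060.90 → Q = 1,061 rolls
Ordering: D/Q × S = 43,500/1,061 × $348 = $14,267.67
Holding:  Q/2 × H = 1,061/2 × $26.9 = $14,270.45
Total = $14,267.67 + $14,270.45 = $28,538.12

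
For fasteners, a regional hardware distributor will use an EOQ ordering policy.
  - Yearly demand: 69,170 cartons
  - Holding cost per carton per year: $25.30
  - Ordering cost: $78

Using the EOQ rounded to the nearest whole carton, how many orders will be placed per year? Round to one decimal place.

EOQ = √(2DS/H) = √(2 × 69,170 × 78 / 25.3)
    = √(426,502.77) ≈ 653.07 → Q = 653
N = D/Q = 69,170/653 ≈ 105.926 orders/yr

105.9 orders per year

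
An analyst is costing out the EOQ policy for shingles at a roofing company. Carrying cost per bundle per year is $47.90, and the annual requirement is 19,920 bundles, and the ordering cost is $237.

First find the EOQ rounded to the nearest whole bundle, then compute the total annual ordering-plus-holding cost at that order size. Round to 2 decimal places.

Q* = √(2·D·S / H) = √(2·19,920·237 / 47.9) = √197,120.7 ≈ 443.98 → Q = 444 bundles
Ordering: D/Q × S = 19,920/444 × $237 = $10,632.97
Holding:  Q/2 × H = 444/2 × $47.9 = $10,633.80
Total = $10,632.97 + $10,633.80 = $21,266.77

$21,266.77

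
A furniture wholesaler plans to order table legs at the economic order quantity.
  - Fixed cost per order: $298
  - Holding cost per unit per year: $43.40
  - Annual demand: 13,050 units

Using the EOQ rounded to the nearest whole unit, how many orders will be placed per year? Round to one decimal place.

30.9 orders per year

EOQ = √(2DS/H) = √(2 × 13,050 × 298 / 43.4)
    = √(179,211.98) ≈ 423.33 → Q = 423
N = D/Q = 13,050/423 ≈ 30.851 orders/yr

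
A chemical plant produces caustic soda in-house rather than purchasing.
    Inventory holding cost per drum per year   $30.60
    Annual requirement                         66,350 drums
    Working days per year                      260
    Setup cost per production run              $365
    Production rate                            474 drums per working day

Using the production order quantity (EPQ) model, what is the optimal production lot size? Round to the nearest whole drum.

1,852 drums

d = 66,350/260 = 255.1923 drums/day;  effective holding cost H(1 − d/p) = 30.6·(1 − 255.1923/474) = 14.12556
Q* = √(2DS / H_eff) = √(2·66,350·365 / 14.12556) ≈ 1,851.74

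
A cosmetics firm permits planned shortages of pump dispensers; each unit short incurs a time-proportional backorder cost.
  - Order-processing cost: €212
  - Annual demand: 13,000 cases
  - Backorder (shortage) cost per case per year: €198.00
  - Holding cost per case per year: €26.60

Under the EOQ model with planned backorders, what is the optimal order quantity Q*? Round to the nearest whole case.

485 cases

Q* = √(2DS/H) · √((H + b)/b)
   = √(2 × 13,000 × 212 / 26.6) · √((26.6 + 198) / 198)
   = 455.212 × 1.0651 ≈ 484.83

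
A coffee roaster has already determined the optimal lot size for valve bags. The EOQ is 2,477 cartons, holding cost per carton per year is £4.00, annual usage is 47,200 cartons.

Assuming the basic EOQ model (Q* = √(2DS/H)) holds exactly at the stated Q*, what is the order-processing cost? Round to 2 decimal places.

£259.98

EOQ relation: Q² = 2DS/H, so rearrange for the unknown.
S = Q²H / (2D) = 2,477² × 4 / (2 × 47,200) = 259.9800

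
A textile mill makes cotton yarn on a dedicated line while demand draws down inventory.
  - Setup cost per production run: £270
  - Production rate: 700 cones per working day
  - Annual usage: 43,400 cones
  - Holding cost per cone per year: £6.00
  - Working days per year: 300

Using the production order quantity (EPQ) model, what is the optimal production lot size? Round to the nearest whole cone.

2,219 cones

d = 43,400/300 = 144.6667 cones/day;  effective holding cost H(1 − d/p) = 6·(1 − 144.6667/700) = 4.76000
Q* = √(2DS / H_eff) = √(2·43,400·270 / 4.76000) ≈ 2,218.90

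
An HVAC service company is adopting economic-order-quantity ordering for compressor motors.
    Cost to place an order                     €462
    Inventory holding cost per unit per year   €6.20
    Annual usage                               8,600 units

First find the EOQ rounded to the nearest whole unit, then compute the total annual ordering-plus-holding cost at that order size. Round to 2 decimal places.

€7,019.09

Q* = √(2·D·S / H) = √(2·8,600·462 / 6.2) = √1,281,677.4 ≈ 1,132.11 → Q = 1,132 units
Ordering: D/Q × S = 8,600/1,132 × €462 = €3,509.89
Holding:  Q/2 × H = 1,132/2 × €6.2 = €3,509.20
Total = €3,509.89 + €3,509.20 = €7,019.09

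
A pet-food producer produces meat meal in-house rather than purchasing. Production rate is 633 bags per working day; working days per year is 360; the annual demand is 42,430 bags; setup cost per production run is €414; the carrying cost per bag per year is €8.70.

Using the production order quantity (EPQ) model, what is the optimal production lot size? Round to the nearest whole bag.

2,228 bags

d = 42,430/360 = 117.8611 bags/day;  effective holding cost H(1 − d/p) = 8.7·(1 − 117.8611/633) = 7.08011
Q* = √(2DS / H_eff) = √(2·42,430·414 / 7.08011) ≈ 2,227.57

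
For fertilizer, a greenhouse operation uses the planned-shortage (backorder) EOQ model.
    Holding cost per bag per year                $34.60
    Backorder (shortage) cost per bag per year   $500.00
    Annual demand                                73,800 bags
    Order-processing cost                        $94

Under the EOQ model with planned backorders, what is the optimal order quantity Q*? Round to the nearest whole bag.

655 bags

Basic EOQ = √(2·73,800·94/34.6) = 633.241
Backorder adjustment √((H+b)/b) = √((34.6+500)/500) = 1.0340
Q* = 633.241 × 1.0340 ≈ 654.78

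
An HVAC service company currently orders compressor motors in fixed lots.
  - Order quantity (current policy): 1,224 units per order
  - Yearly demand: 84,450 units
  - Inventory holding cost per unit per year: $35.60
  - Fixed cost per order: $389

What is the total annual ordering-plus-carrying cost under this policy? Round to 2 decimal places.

Orders/yr = 84,450/1,224 = 68.995; ordering cost = 68.995 × $389 = $26,839.09
Average inventory = 1,224/2 = 612; holding cost = 612 × $35.6 = $21,787.20
Total = $26,839.09 + $21,787.20 = $48,626.29

$48,626.29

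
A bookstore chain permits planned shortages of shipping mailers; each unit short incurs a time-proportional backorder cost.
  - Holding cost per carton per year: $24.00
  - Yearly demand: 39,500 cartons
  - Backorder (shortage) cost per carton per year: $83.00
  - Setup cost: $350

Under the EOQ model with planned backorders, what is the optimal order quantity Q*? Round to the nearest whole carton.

Basic EOQ = √(2·39,500·350/24) = 1,073.351
Backorder adjustment √((H+b)/b) = √((24+83)/83) = 1.1354
Q* = 1,073.351 × 1.1354 ≈ 1,218.69

1,219 cartons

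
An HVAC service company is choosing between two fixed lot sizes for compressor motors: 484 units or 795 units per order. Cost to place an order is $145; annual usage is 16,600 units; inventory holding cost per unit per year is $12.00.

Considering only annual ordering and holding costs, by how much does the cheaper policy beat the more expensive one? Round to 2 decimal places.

For each Q, cost = (D/Q)·S + (Q/2)·H.
TC(484) = (16,600/484)×145 + (484/2)×12 = $7,877.14
TC(795) = (16,600/795)×145 + (795/2)×12 = $7,797.67
|ΔTC| = |$7,877.14 − $7,797.67| = $79.47

$79.47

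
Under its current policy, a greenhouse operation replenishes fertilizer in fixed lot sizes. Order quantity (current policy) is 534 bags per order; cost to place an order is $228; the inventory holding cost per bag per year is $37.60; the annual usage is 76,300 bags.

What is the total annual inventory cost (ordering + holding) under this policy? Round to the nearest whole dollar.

$42,617

Orders/yr = 76,300/534 = 142.884; ordering cost = 142.884 × $228 = $32,577.53
Average inventory = 534/2 = 267; holding cost = 267 × $37.6 = $10,039.20
Total = $32,577.53 + $10,039.20 = $42,616.73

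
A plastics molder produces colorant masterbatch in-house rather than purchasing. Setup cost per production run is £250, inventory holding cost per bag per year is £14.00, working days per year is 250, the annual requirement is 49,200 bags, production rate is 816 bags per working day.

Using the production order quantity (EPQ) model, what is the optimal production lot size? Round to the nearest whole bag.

Daily demand d = 49,200/250 = 196.800; p = 816; 1 − d/p = 0.75882
EPQ = √(2DS / (H(1 − d/p)))
    = √(2 × 49,200 × 250 / (14 × 0.75882)) ≈ 1,521.71

1,522 bags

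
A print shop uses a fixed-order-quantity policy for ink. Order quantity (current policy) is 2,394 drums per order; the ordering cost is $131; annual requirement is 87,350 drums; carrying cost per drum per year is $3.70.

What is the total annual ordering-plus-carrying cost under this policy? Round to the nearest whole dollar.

$9,209

Orders/yr = 87,350/2,394 = 36.487; ordering cost = 36.487 × $131 = $4,779.80
Average inventory = 2,394/2 = 1197; holding cost = 1197 × $3.7 = $4,428.90
Total = $4,779.80 + $4,428.90 = $9,208.70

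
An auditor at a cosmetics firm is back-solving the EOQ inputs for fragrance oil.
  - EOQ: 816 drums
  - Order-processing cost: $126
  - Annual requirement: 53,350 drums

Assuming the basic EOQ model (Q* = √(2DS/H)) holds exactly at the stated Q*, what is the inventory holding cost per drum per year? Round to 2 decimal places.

EOQ relation: Q² = 2DS/H, so rearrange for the unknown.
H = 2DS / Q² = 2 × 53,350 × 126 / 816² = 20.1909

$20.19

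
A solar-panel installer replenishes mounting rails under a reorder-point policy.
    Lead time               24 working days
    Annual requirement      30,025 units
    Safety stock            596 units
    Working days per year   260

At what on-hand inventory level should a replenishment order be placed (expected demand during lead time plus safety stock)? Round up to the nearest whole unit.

3,368 units

Daily demand d = 30,025 / 260 = 115.481 units/day
Demand during lead time = 115.481 × 24 = 2,771.54
Reorder point = 2,771.54 + 596 = 3,367.54 → round up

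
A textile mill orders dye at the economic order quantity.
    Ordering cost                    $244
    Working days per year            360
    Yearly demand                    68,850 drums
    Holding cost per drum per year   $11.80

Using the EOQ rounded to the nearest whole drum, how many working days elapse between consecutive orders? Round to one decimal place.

Q* = √(2·D·S / H) = √(2·68,850·244 / 11.8) = √2,847,355.9 ≈ 1,687.41 → Q = 1,687 drums
Days between orders = 360 / (D/Q) = 360 / 40.812 ≈ 8.821

8.8 days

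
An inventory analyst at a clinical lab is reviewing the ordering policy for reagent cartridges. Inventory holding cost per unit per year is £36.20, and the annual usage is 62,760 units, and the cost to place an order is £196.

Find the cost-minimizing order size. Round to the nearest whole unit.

Optimal lot size Q* = (2 × 62,760 × £196 / £36.2)^½ ≈ 824.39

824 units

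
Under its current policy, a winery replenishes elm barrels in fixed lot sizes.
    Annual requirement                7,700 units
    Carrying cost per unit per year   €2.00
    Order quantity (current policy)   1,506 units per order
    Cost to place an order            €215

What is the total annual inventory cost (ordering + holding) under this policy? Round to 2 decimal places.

€2,605.27

Annual ordering cost = (D/Q)·S = (7,700/1,506) × 215 = €1,099.27
Annual holding cost  = (Q/2)·H = (1,506/2) × 2 = €1,506.00
Total = €1,099.27 + €1,506.00 = €2,605.27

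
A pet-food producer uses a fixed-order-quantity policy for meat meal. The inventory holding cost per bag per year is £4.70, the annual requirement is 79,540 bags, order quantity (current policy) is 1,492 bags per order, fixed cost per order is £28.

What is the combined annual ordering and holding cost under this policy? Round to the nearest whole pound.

£4,999

Annual ordering cost = (D/Q)·S = (79,540/1,492) × 28 = £1,492.71
Annual holding cost  = (Q/2)·H = (1,492/2) × 4.7 = £3,506.20
Total = £1,492.71 + £3,506.20 = £4,998.91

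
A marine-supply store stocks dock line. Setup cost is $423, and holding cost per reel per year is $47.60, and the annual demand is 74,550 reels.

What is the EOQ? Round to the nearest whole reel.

1,151 reels

Q* = √(2·D·S / H) = √(2·74,550·423 / 47.6) = √1,324,985.3 ≈ 1,151.08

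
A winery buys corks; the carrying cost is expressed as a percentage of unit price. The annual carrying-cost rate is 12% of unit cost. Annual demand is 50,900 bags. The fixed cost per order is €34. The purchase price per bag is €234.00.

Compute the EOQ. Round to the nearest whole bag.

351 bags

Holding cost per bag per year: H = 12% × €234 = €28.0800
EOQ = √(2DS/H) = √(2 × 50,900 × 34 / 28.08)
    = √(123,262.11) ≈ 351.09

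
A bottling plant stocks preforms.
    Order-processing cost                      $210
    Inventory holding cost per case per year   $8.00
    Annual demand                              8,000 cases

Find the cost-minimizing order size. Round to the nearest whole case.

648 cases

Optimal lot size Q* = (2 × 8,000 × $210 / $8)^½ ≈ 648.07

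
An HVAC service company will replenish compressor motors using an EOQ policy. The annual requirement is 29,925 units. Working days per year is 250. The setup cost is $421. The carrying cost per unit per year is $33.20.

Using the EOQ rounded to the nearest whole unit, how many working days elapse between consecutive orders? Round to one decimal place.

7.3 days

Optimal lot size Q* = (2 × 29,925 × $421 / $33.2)^½ ≈ 871.17 → Q = 871 units
Days between orders = 250 / (D/Q) = 250 / 34.357 ≈ 7.277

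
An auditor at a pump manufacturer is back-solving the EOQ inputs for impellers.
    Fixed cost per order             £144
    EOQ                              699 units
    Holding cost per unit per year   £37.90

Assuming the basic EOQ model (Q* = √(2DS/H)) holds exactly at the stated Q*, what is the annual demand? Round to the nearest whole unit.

EOQ relation: Q² = 2DS/H, so rearrange for the unknown.
D = Q²H / (2S) = 699² × 37.9 / (2 × 144) = 64,298.53

64,299 units per year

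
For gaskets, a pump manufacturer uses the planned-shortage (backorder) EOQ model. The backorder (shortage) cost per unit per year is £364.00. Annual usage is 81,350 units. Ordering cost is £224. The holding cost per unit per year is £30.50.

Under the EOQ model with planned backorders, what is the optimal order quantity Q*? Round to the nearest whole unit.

1,138 units

Basic EOQ = √(2·81,350·224/30.5) = 1,093.120
Backorder adjustment √((H+b)/b) = √((30.5+364)/364) = 1.0411
Q* = 1,093.120 × 1.0411 ≈ 1,138.00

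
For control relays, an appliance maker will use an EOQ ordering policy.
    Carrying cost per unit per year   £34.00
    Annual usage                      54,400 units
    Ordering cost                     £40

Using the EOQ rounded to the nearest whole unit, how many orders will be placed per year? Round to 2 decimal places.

151.96 orders per year

2DS/H = 2·54,400·40/34 = 128,000.00
EOQ = √128,000.00 ≈ 357.77 → Q = 358
N = D/Q = 54,400/358 ≈ 151.955 orders/yr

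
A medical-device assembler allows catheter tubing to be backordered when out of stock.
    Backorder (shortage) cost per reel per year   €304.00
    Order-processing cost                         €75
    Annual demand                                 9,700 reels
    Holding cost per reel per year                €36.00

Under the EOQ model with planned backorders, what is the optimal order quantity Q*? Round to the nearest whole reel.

Basic EOQ = √(2·9,700·75/36) = 201.039
Backorder adjustment √((H+b)/b) = √((36+304)/304) = 1.0576
Q* = 201.039 × 1.0576 ≈ 212.61

213 reels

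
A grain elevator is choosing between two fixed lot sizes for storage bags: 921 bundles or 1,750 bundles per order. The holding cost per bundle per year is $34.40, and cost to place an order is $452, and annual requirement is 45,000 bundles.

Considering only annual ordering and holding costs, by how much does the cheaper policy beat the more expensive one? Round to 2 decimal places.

$3,796.97

Annual cost at Q: ordering D·S/Q plus holding Q·H/2.
TC(921) = (45,000/921)×452 + (921/2)×34.4 = $37,925.89
TC(1,750) = (45,000/1,750)×452 + (1,750/2)×34.4 = $41,722.86
Cheaper: Q = 921.  Difference = $3,796.97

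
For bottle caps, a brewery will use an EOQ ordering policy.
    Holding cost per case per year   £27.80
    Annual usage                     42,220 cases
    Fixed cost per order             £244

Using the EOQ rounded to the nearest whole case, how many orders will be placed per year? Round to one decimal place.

49.0 orders per year

Optimal lot size Q* = (2 × 42,220 × £244 / £27.8)^½ ≈ 860.89 → Q = 861
N = D/Q = 42,220/861 ≈ 49.036 orders/yr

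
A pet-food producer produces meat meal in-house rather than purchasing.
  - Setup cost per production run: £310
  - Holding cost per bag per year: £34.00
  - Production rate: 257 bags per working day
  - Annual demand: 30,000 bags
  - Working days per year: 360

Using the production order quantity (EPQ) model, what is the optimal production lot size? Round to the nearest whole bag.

900 bags

Daily demand d = 30,000/360 = 83.333; p = 257; 1 − d/p = 0.67575
EPQ = √(2DS / (H(1 − d/p)))
    = √(2 × 30,000 × 310 / (34 × 0.67575)) ≈ 899.76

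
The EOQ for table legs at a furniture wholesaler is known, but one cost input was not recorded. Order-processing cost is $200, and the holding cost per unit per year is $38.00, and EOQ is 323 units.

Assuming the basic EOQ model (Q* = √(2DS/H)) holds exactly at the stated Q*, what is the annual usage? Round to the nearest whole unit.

From Q* = √(2DS/H) ⇒ Q*² = 2DS/H.
D = Q²H / (2S) = 323² × 38 / (2 × 200) = 9,911.25

9,911 units per year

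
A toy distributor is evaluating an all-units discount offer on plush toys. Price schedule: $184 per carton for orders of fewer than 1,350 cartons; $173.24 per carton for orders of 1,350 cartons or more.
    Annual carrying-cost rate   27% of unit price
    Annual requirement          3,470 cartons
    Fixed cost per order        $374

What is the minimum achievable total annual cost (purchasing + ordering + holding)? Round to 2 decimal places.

$633,677.11

H₁ = 27%×$184 = $49.6800;  H₂ = 27%×$173.24 = $46.7748
EOQ₁ = √(2×3,470×374/49.6800) = 228.57  (< 1,350, feasible at tier 1)
EOQ₂ = √(2×3,470×374/46.7748) = 235.56  (< 1,350 → use Q = 1,350 at tier-2 price)
TC(tier 1 (EOQ₁), Q≈228.6) = $649,835.50
TC(tier 2, Q≈1,350.0) = $633,677.11
Minimum at tier 2: $633,677.11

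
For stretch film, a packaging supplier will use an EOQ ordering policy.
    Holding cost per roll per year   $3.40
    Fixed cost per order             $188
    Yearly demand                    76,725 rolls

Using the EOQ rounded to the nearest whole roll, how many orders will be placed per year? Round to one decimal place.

Q* = √(2·D·S / H) = √(2·76,725·188 / 3.4) = √8,484,882.4 ≈ 2,912.88 → Q = 2,913
N = D/Q = 76,725/2,913 ≈ 26.339 orders/yr

26.3 orders per year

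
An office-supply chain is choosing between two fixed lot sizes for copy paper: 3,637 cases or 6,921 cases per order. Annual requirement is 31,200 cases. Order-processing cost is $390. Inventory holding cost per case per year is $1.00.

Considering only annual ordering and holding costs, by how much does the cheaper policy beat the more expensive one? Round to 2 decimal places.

Annual cost at Q: ordering D·S/Q plus holding Q·H/2.
TC(3,637) = (31,200/3,637)×390 + (3,637/2)×1 = $5,164.11
TC(6,921) = (31,200/6,921)×390 + (6,921/2)×1 = $5,218.63
Cheaper: Q = 3,637.  Difference = $54.51

$54.51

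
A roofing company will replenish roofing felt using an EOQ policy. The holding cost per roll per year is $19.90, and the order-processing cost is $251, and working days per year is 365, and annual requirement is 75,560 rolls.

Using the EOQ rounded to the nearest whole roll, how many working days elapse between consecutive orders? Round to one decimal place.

6.7 days

2DS/H = 2·75,560·251/19.9 = 1,906,086.43
EOQ = √1,906,086.43 ≈ 1,380.61 → Q = 1,381 rolls
Days between orders = 365 / (D/Q) = 365 / 54.714 ≈ 6.671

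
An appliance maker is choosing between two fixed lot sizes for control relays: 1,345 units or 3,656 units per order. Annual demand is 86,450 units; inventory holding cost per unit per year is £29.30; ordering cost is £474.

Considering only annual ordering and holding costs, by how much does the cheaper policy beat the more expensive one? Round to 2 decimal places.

Annual cost at Q: ordering D·S/Q plus holding Q·H/2.
TC(1,345) = (86,450/1,345)×474 + (1,345/2)×29.3 = £50,170.64
TC(3,656) = (86,450/3,656)×474 + (3,656/2)×29.3 = £64,768.63
Lots of 1,345 are cheaper by £14,597.99.

£14,597.99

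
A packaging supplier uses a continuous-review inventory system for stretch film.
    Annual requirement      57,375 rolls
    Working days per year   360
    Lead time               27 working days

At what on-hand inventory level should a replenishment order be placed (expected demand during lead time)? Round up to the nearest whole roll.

Daily demand d = 57,375 / 360 = 159.375 rolls/day
Demand during lead time = 159.375 × 27 = 4,303.12
Reorder point = 4,303.12 → round up

4,304 rolls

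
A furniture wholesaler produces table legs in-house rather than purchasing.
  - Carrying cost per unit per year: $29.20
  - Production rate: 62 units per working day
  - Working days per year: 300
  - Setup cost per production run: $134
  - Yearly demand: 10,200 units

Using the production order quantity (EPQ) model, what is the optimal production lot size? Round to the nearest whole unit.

455 units

d = 10,200/300 = 34.0000 units/day;  effective holding cost H(1 − d/p) = 29.2·(1 − 34.0000/62) = 13.18710
Q* = √(2DS / H_eff) = √(2·10,200·134 / 13.18710) ≈ 455.30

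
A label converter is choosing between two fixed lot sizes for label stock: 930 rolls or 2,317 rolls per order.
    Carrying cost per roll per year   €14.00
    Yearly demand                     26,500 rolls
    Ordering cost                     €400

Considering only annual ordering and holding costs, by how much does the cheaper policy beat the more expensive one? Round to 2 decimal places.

€2,886.03

Annual cost at Q: ordering D·S/Q plus holding Q·H/2.
TC(930) = (26,500/930)×400 + (930/2)×14 = €17,907.85
TC(2,317) = (26,500/2,317)×400 + (2,317/2)×14 = €20,793.88
Lots of 930 are cheaper by €2,886.03.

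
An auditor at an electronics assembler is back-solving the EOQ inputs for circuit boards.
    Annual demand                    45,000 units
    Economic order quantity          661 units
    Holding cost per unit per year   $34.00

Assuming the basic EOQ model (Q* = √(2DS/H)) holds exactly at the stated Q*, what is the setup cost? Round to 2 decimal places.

EOQ relation: Q² = 2DS/H, so rearrange for the unknown.
S = Q²H / (2D) = 661² × 34 / (2 × 45,000) = 165.0590

$165.06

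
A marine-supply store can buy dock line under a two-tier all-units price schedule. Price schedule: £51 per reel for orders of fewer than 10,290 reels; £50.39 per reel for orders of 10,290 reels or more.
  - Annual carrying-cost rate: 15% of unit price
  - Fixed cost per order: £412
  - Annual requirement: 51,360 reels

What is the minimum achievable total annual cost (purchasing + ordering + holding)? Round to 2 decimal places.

H₁ = 15%×£51 = £7.6500;  H₂ = 15%×£50.39 = £7.5585
EOQ₁ = √(2×51,360×412/7.6500) = 2,352.04  (< 10,290, feasible at tier 1)
EOQ₂ = √(2×51,360×412/7.5585) = 2,366.24  (< 10,290 → use Q = 10,290 at tier-2 price)
TC(tier 1 (EOQ₁), Q≈2,352.0) = £2,637,353.13
TC(tier 2, Q≈10,290.0) = £2,628,975.28
Minimum at tier 2: £2,628,975.28

£2,628,975.28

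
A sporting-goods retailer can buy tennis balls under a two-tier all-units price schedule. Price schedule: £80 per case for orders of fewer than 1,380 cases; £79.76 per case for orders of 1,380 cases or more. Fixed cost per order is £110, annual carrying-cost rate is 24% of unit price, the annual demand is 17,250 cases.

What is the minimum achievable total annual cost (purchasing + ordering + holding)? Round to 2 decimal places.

£1,388,536.04

H₁ = 24%×£80 = £19.2000;  H₂ = 24%×£79.76 = £19.1424
EOQ₁ = √(2×17,250×110/19.2000) = 444.59  (< 1,380, feasible at tier 1)
EOQ₂ = √(2×17,250×110/19.1424) = 445.25  (< 1,380 → use Q = 1,380 at tier-2 price)
TC(tier 1 (EOQ₁), Q≈444.6) = £1,388,536.04
TC(tier 2, Q≈1,380.0) = £1,390,443.26
Minimum at tier 1 (EOQ₁): £1,388,536.04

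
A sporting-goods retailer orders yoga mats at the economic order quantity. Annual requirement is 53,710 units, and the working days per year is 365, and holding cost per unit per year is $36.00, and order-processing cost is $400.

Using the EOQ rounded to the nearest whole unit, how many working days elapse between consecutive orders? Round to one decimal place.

Q* = √(2·D·S / H) = √(2·53,710·400 / 36) = √1,193,555.6 ≈ 1,092.50 → Q = 1,092 units
Cycle time = (working days × Q)/D = (365 × 1,092) / 53,710 = 7.421 days

7.4 days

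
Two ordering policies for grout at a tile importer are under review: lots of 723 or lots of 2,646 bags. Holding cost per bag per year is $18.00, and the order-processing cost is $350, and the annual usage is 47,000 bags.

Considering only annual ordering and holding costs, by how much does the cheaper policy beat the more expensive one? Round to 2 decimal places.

Annual cost at Q: ordering D·S/Q plus holding Q·H/2.
TC(723) = (47,000/723)×350 + (723/2)×18 = $29,259.42
TC(2,646) = (47,000/2,646)×350 + (2,646/2)×18 = $30,030.93
|ΔTC| = |$29,259.42 − $30,030.93| = $771.51

$771.51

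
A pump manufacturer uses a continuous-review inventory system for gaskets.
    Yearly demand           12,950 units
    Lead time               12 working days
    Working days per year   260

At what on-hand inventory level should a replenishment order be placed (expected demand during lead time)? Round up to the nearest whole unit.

Daily demand d = 12,950 / 260 = 49.808 units/day
Demand during lead time = 49.808 × 12 = 597.69
Reorder point = 597.69 → round up

598 units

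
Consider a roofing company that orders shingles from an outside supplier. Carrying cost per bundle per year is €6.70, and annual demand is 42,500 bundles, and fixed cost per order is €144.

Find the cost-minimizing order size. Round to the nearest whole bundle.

Q* = √(2·D·S / H) = √(2·42,500·144 / 6.7) = √1,826,865.7 ≈ 1,351.62

1,352 bundles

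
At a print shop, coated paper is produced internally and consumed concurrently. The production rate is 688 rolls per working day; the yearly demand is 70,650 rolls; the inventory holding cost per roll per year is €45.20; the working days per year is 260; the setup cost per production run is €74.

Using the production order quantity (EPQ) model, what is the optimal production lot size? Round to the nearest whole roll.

Daily demand d = 70,650/260 = 271.731; p = 688; 1 − d/p = 0.60504
EPQ = √(2DS / (H(1 − d/p)))
    = √(2 × 70,650 × 74 / (45.2 × 0.60504)) ≈ 618.34

618 rolls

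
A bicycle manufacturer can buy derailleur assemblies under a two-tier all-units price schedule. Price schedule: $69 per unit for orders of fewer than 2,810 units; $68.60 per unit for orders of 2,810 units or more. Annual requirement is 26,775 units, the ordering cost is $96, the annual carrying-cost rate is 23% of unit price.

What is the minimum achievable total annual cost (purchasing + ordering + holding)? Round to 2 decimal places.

$1,856,507.41

H₁ = 23%×$69 = $15.8700;  H₂ = 23%×$68.60 = $15.7780
EOQ₁ = √(2×26,775×96/15.8700) = 569.15  (< 2,810, feasible at tier 1)
EOQ₂ = √(2×26,775×96/15.7780) = 570.81  (< 2,810 → use Q = 2,810 at tier-2 price)
TC(tier 1 (EOQ₁), Q≈569.2) = $1,856,507.41
TC(tier 2, Q≈2,810.0) = $1,859,847.82
Minimum at tier 1 (EOQ₁): $1,856,507.41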